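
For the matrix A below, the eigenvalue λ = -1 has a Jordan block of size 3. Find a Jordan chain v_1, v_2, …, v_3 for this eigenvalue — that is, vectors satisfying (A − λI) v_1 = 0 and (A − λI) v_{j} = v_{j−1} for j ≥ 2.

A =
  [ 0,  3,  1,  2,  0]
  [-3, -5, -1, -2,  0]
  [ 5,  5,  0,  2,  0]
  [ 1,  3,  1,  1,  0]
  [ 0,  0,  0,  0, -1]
A Jordan chain for λ = -1 of length 3:
v_1 = (-1, 2, -3, -1, 0)ᵀ
v_2 = (1, -3, 5, 1, 0)ᵀ
v_3 = (1, 0, 0, 0, 0)ᵀ

Let N = A − (-1)·I. We want v_3 with N^3 v_3 = 0 but N^2 v_3 ≠ 0; then v_{j-1} := N · v_j for j = 3, …, 2.

Pick v_3 = (1, 0, 0, 0, 0)ᵀ.
Then v_2 = N · v_3 = (1, -3, 5, 1, 0)ᵀ.
Then v_1 = N · v_2 = (-1, 2, -3, -1, 0)ᵀ.

Sanity check: (A − (-1)·I) v_1 = (0, 0, 0, 0, 0)ᵀ = 0. ✓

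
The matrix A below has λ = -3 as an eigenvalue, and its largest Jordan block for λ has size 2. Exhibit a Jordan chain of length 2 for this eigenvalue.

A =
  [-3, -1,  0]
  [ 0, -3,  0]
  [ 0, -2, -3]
A Jordan chain for λ = -3 of length 2:
v_1 = (-1, 0, -2)ᵀ
v_2 = (0, 1, 0)ᵀ

Let N = A − (-3)·I. We want v_2 with N^2 v_2 = 0 but N^1 v_2 ≠ 0; then v_{j-1} := N · v_j for j = 2, …, 2.

Pick v_2 = (0, 1, 0)ᵀ.
Then v_1 = N · v_2 = (-1, 0, -2)ᵀ.

Sanity check: (A − (-3)·I) v_1 = (0, 0, 0)ᵀ = 0. ✓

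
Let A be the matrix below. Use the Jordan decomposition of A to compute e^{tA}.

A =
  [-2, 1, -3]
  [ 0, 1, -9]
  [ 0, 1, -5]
e^{tA} =
  [exp(-2*t), t*exp(-2*t), -3*t*exp(-2*t)]
  [0, 3*t*exp(-2*t) + exp(-2*t), -9*t*exp(-2*t)]
  [0, t*exp(-2*t), -3*t*exp(-2*t) + exp(-2*t)]

Strategy: write A = P · J · P⁻¹ where J is a Jordan canonical form, so e^{tA} = P · e^{tJ} · P⁻¹, and e^{tJ} can be computed block-by-block.

A has Jordan form
J =
  [-2,  1,  0]
  [ 0, -2,  0]
  [ 0,  0, -2]
(up to reordering of blocks).

Per-block formulas:
  For a 1×1 block at λ = -2: exp(t · [-2]) = [e^(-2t)].
  For a 2×2 Jordan block J_2(-2): exp(t · J_2(-2)) = e^(-2t)·(I + t·N), where N is the 2×2 nilpotent shift.

After assembling e^{tJ} and conjugating by P, we get:

e^{tA} =
  [exp(-2*t), t*exp(-2*t), -3*t*exp(-2*t)]
  [0, 3*t*exp(-2*t) + exp(-2*t), -9*t*exp(-2*t)]
  [0, t*exp(-2*t), -3*t*exp(-2*t) + exp(-2*t)]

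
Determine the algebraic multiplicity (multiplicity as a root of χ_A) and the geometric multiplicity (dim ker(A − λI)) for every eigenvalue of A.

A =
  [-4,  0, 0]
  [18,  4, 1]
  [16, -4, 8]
λ = -4: alg = 1, geom = 1; λ = 6: alg = 2, geom = 1

Step 1 — factor the characteristic polynomial to read off the algebraic multiplicities:
  χ_A(x) = (x - 6)^2*(x + 4)

Step 2 — compute geometric multiplicities via the rank-nullity identity g(λ) = n − rank(A − λI):
  rank(A − (-4)·I) = 2, so dim ker(A − (-4)·I) = n − 2 = 1
  rank(A − (6)·I) = 2, so dim ker(A − (6)·I) = n − 2 = 1

Summary:
  λ = -4: algebraic multiplicity = 1, geometric multiplicity = 1
  λ = 6: algebraic multiplicity = 2, geometric multiplicity = 1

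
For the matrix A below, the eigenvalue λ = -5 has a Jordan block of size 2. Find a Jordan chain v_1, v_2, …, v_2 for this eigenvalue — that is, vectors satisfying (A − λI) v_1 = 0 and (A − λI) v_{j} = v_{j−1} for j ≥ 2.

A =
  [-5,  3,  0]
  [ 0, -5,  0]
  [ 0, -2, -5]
A Jordan chain for λ = -5 of length 2:
v_1 = (3, 0, -2)ᵀ
v_2 = (0, 1, 0)ᵀ

Let N = A − (-5)·I. We want v_2 with N^2 v_2 = 0 but N^1 v_2 ≠ 0; then v_{j-1} := N · v_j for j = 2, …, 2.

Pick v_2 = (0, 1, 0)ᵀ.
Then v_1 = N · v_2 = (3, 0, -2)ᵀ.

Sanity check: (A − (-5)·I) v_1 = (0, 0, 0)ᵀ = 0. ✓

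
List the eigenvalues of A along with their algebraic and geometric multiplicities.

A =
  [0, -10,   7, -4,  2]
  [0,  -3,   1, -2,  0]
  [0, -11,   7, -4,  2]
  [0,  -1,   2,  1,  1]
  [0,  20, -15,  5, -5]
λ = 0: alg = 5, geom = 2

Step 1 — factor the characteristic polynomial to read off the algebraic multiplicities:
  χ_A(x) = x^5

Step 2 — compute geometric multiplicities via the rank-nullity identity g(λ) = n − rank(A − λI):
  rank(A − (0)·I) = 3, so dim ker(A − (0)·I) = n − 3 = 2

Summary:
  λ = 0: algebraic multiplicity = 5, geometric multiplicity = 2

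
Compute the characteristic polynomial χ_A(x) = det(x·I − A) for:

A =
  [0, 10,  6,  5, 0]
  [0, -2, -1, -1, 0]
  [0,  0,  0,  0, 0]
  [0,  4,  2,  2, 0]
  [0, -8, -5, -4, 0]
x^5

Expanding det(x·I − A) (e.g. by cofactor expansion or by noting that A is similar to its Jordan form J, which has the same characteristic polynomial as A) gives
  χ_A(x) = x^5
which factors as x^5. The eigenvalues (with algebraic multiplicities) are λ = 0 with multiplicity 5.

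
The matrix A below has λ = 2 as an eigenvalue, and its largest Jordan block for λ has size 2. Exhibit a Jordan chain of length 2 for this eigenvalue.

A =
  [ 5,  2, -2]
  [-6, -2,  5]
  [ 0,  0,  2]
A Jordan chain for λ = 2 of length 2:
v_1 = (6, -9, 0)ᵀ
v_2 = (4, 0, 3)ᵀ

Let N = A − (2)·I. We want v_2 with N^2 v_2 = 0 but N^1 v_2 ≠ 0; then v_{j-1} := N · v_j for j = 2, …, 2.

Pick v_2 = (4, 0, 3)ᵀ.
Then v_1 = N · v_2 = (6, -9, 0)ᵀ.

Sanity check: (A − (2)·I) v_1 = (0, 0, 0)ᵀ = 0. ✓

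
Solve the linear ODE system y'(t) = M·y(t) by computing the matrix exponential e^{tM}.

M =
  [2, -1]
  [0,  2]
e^{tM} =
  [exp(2*t), -t*exp(2*t)]
  [0, exp(2*t)]

Strategy: write M = P · J · P⁻¹ where J is a Jordan canonical form, so e^{tM} = P · e^{tJ} · P⁻¹, and e^{tJ} can be computed block-by-block.

M has Jordan form
J =
  [2, 1]
  [0, 2]
(up to reordering of blocks).

Per-block formulas:
  For a 2×2 Jordan block J_2(2): exp(t · J_2(2)) = e^(2t)·(I + t·N), where N is the 2×2 nilpotent shift.

After assembling e^{tJ} and conjugating by P, we get:

e^{tM} =
  [exp(2*t), -t*exp(2*t)]
  [0, exp(2*t)]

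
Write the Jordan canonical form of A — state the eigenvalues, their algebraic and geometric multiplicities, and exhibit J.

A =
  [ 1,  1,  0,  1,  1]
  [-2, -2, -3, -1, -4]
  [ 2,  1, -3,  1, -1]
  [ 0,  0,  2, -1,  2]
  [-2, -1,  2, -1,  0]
J_3(-1) ⊕ J_1(-1) ⊕ J_1(-1)

The characteristic polynomial is
  det(x·I − A) = x^5 + 5*x^4 + 10*x^3 + 10*x^2 + 5*x + 1 = (x + 1)^5

Eigenvalues and multiplicities (the geometric multiplicity of λ is n − rank(A − λI), which equals the number of Jordan blocks for λ):
  λ = -1: algebraic multiplicity = 5, geometric multiplicity = 3

Determining the block sizes for each eigenvalue:
  λ = -1: with am = 5 and gm = 3, the partition is not yet determined (e.g. several partitions of 5 into 3 parts exist). Let N = A − (-1)·I. Computing rank(N^1) = 2, rank(N^2) = 1, rank(N^3) = 0; the number of blocks of size ≥ j is rank(N^{j−1}) − rank(N^j), giving [3, 1, 1]. So we have 1 block(s) of size 3, 2 block(s) of size 1 → block sizes [3, 1, 1]

Assembling the blocks gives a Jordan form
J =
  [-1,  1,  0,  0,  0]
  [ 0, -1,  1,  0,  0]
  [ 0,  0, -1,  0,  0]
  [ 0,  0,  0, -1,  0]
  [ 0,  0,  0,  0, -1]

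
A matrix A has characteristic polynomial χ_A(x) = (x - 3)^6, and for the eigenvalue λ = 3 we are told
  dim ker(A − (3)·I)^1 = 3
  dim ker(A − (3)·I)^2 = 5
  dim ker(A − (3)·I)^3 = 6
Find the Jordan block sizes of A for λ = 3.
Block sizes for λ = 3: [3, 2, 1]

From the dimensions of kernels of powers, the number of Jordan blocks of size at least j is d_j − d_{j−1} where d_j = dim ker(N^j) (with d_0 = 0). Computing the differences gives [3, 2, 1].
The number of blocks of size exactly k is (#blocks of size ≥ k) − (#blocks of size ≥ k + 1), so the partition is: 1 block(s) of size 1, 1 block(s) of size 2, 1 block(s) of size 3.
In nonincreasing order the block sizes are [3, 2, 1].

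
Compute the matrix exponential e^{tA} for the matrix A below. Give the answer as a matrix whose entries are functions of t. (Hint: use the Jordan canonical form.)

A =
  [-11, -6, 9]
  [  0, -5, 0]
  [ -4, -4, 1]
e^{tA} =
  [-6*t*exp(-5*t) + exp(-5*t), -6*t*exp(-5*t), 9*t*exp(-5*t)]
  [0, exp(-5*t), 0]
  [-4*t*exp(-5*t), -4*t*exp(-5*t), 6*t*exp(-5*t) + exp(-5*t)]

Strategy: write A = P · J · P⁻¹ where J is a Jordan canonical form, so e^{tA} = P · e^{tJ} · P⁻¹, and e^{tJ} can be computed block-by-block.

A has Jordan form
J =
  [-5,  1,  0]
  [ 0, -5,  0]
  [ 0,  0, -5]
(up to reordering of blocks).

Per-block formulas:
  For a 2×2 Jordan block J_2(-5): exp(t · J_2(-5)) = e^(-5t)·(I + t·N), where N is the 2×2 nilpotent shift.
  For a 1×1 block at λ = -5: exp(t · [-5]) = [e^(-5t)].

After assembling e^{tJ} and conjugating by P, we get:

e^{tA} =
  [-6*t*exp(-5*t) + exp(-5*t), -6*t*exp(-5*t), 9*t*exp(-5*t)]
  [0, exp(-5*t), 0]
  [-4*t*exp(-5*t), -4*t*exp(-5*t), 6*t*exp(-5*t) + exp(-5*t)]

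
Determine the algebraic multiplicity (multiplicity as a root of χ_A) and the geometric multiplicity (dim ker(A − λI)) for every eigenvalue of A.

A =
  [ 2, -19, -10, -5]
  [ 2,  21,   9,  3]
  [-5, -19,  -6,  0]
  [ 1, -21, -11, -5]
λ = 1: alg = 2, geom = 1; λ = 5: alg = 2, geom = 1

Step 1 — factor the characteristic polynomial to read off the algebraic multiplicities:
  χ_A(x) = (x - 5)^2*(x - 1)^2

Step 2 — compute geometric multiplicities via the rank-nullity identity g(λ) = n − rank(A − λI):
  rank(A − (1)·I) = 3, so dim ker(A − (1)·I) = n − 3 = 1
  rank(A − (5)·I) = 3, so dim ker(A − (5)·I) = n − 3 = 1

Summary:
  λ = 1: algebraic multiplicity = 2, geometric multiplicity = 1
  λ = 5: algebraic multiplicity = 2, geometric multiplicity = 1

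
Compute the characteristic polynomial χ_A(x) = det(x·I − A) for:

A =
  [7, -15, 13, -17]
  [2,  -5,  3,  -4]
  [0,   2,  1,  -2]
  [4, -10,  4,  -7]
x^4 + 4*x^3 + 6*x^2 + 4*x + 1

Expanding det(x·I − A) (e.g. by cofactor expansion or by noting that A is similar to its Jordan form J, which has the same characteristic polynomial as A) gives
  χ_A(x) = x^4 + 4*x^3 + 6*x^2 + 4*x + 1
which factors as (x + 1)^4. The eigenvalues (with algebraic multiplicities) are λ = -1 with multiplicity 4.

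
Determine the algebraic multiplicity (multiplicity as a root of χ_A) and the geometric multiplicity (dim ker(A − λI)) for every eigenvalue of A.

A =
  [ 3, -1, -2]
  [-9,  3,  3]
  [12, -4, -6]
λ = 0: alg = 3, geom = 1

Step 1 — factor the characteristic polynomial to read off the algebraic multiplicities:
  χ_A(x) = x^3

Step 2 — compute geometric multiplicities via the rank-nullity identity g(λ) = n − rank(A − λI):
  rank(A − (0)·I) = 2, so dim ker(A − (0)·I) = n − 2 = 1

Summary:
  λ = 0: algebraic multiplicity = 3, geometric multiplicity = 1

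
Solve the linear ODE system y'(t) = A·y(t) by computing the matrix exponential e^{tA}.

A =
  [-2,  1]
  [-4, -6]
e^{tA} =
  [2*t*exp(-4*t) + exp(-4*t), t*exp(-4*t)]
  [-4*t*exp(-4*t), -2*t*exp(-4*t) + exp(-4*t)]

Strategy: write A = P · J · P⁻¹ where J is a Jordan canonical form, so e^{tA} = P · e^{tJ} · P⁻¹, and e^{tJ} can be computed block-by-block.

A has Jordan form
J =
  [-4,  1]
  [ 0, -4]
(up to reordering of blocks).

Per-block formulas:
  For a 2×2 Jordan block J_2(-4): exp(t · J_2(-4)) = e^(-4t)·(I + t·N), where N is the 2×2 nilpotent shift.

After assembling e^{tJ} and conjugating by P, we get:

e^{tA} =
  [2*t*exp(-4*t) + exp(-4*t), t*exp(-4*t)]
  [-4*t*exp(-4*t), -2*t*exp(-4*t) + exp(-4*t)]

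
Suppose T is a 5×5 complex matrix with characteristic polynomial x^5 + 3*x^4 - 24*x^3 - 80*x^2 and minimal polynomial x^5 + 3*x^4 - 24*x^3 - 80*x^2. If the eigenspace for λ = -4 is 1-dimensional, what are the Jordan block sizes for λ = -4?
Block sizes for λ = -4: [2]

Step 1 — from the characteristic polynomial, algebraic multiplicity of λ = -4 is 2. From dim ker(T − (-4)·I) = 1, there are exactly 1 Jordan blocks for λ = -4.
Step 2 — from the minimal polynomial, the factor (x + 4)^2 tells us the largest block for λ = -4 has size 2.
Step 3 — with total size 2, 1 blocks, and largest block 2, the block sizes (in nonincreasing order) are [2].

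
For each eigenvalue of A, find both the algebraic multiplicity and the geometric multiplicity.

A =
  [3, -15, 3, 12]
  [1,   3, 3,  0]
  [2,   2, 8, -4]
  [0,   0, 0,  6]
λ = 2: alg = 1, geom = 1; λ = 6: alg = 3, geom = 2

Step 1 — factor the characteristic polynomial to read off the algebraic multiplicities:
  χ_A(x) = (x - 6)^3*(x - 2)

Step 2 — compute geometric multiplicities via the rank-nullity identity g(λ) = n − rank(A − λI):
  rank(A − (2)·I) = 3, so dim ker(A − (2)·I) = n − 3 = 1
  rank(A − (6)·I) = 2, so dim ker(A − (6)·I) = n − 2 = 2

Summary:
  λ = 2: algebraic multiplicity = 1, geometric multiplicity = 1
  λ = 6: algebraic multiplicity = 3, geometric multiplicity = 2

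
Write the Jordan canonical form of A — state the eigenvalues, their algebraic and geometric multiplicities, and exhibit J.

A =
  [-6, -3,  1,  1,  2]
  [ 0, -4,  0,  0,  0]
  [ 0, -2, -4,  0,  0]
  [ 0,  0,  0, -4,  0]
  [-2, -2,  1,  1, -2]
J_2(-4) ⊕ J_2(-4) ⊕ J_1(-4)

The characteristic polynomial is
  det(x·I − A) = x^5 + 20*x^4 + 160*x^3 + 640*x^2 + 1280*x + 1024 = (x + 4)^5

Eigenvalues and multiplicities (the geometric multiplicity of λ is n − rank(A − λI), which equals the number of Jordan blocks for λ):
  λ = -4: algebraic multiplicity = 5, geometric multiplicity = 3

Determining the block sizes for each eigenvalue:
  λ = -4: with am = 5 and gm = 3, the partition is not yet determined (e.g. several partitions of 5 into 3 parts exist). Let N = A − (-4)·I. Computing rank(N^1) = 2, rank(N^2) = 0; the number of blocks of size ≥ j is rank(N^{j−1}) − rank(N^j), giving [3, 2]. So we have 2 block(s) of size 2, 1 block(s) of size 1 → block sizes [2, 2, 1]

Assembling the blocks gives a Jordan form
J =
  [-4,  1,  0,  0,  0]
  [ 0, -4,  0,  0,  0]
  [ 0,  0, -4,  1,  0]
  [ 0,  0,  0, -4,  0]
  [ 0,  0,  0,  0, -4]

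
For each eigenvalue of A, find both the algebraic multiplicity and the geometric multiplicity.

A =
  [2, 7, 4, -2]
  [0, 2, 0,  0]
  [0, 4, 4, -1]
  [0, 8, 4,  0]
λ = 2: alg = 4, geom = 2

Step 1 — factor the characteristic polynomial to read off the algebraic multiplicities:
  χ_A(x) = (x - 2)^4

Step 2 — compute geometric multiplicities via the rank-nullity identity g(λ) = n − rank(A − λI):
  rank(A − (2)·I) = 2, so dim ker(A − (2)·I) = n − 2 = 2

Summary:
  λ = 2: algebraic multiplicity = 4, geometric multiplicity = 2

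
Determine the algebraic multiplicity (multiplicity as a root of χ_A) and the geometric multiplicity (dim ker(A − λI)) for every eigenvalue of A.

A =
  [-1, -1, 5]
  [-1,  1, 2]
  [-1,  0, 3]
λ = 1: alg = 3, geom = 1

Step 1 — factor the characteristic polynomial to read off the algebraic multiplicities:
  χ_A(x) = (x - 1)^3

Step 2 — compute geometric multiplicities via the rank-nullity identity g(λ) = n − rank(A − λI):
  rank(A − (1)·I) = 2, so dim ker(A − (1)·I) = n − 2 = 1

Summary:
  λ = 1: algebraic multiplicity = 3, geometric multiplicity = 1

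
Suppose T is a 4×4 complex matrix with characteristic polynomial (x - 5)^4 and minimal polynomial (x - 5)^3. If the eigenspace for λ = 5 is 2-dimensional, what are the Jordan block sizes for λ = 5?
Block sizes for λ = 5: [3, 1]

Step 1 — from the characteristic polynomial, algebraic multiplicity of λ = 5 is 4. From dim ker(T − (5)·I) = 2, there are exactly 2 Jordan blocks for λ = 5.
Step 2 — from the minimal polynomial, the factor (x − 5)^3 tells us the largest block for λ = 5 has size 3.
Step 3 — with total size 4, 2 blocks, and largest block 3, the block sizes (in nonincreasing order) are [3, 1].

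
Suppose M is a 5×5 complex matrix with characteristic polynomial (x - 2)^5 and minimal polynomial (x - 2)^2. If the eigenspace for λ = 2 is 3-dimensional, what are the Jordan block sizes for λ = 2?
Block sizes for λ = 2: [2, 2, 1]

Step 1 — from the characteristic polynomial, algebraic multiplicity of λ = 2 is 5. From dim ker(M − (2)·I) = 3, there are exactly 3 Jordan blocks for λ = 2.
Step 2 — from the minimal polynomial, the factor (x − 2)^2 tells us the largest block for λ = 2 has size 2.
Step 3 — with total size 5, 3 blocks, and largest block 2, the block sizes (in nonincreasing order) are [2, 2, 1].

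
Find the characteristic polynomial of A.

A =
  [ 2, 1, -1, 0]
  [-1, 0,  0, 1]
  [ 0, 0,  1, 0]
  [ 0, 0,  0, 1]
x^4 - 4*x^3 + 6*x^2 - 4*x + 1

Expanding det(x·I − A) (e.g. by cofactor expansion or by noting that A is similar to its Jordan form J, which has the same characteristic polynomial as A) gives
  χ_A(x) = x^4 - 4*x^3 + 6*x^2 - 4*x + 1
which factors as (x - 1)^4. The eigenvalues (with algebraic multiplicities) are λ = 1 with multiplicity 4.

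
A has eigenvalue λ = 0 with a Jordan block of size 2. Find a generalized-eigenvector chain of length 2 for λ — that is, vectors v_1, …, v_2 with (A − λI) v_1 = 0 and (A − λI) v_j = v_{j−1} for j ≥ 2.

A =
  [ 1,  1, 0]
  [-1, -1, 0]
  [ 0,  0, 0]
A Jordan chain for λ = 0 of length 2:
v_1 = (1, -1, 0)ᵀ
v_2 = (1, 0, 0)ᵀ

Let N = A − (0)·I. We want v_2 with N^2 v_2 = 0 but N^1 v_2 ≠ 0; then v_{j-1} := N · v_j for j = 2, …, 2.

Pick v_2 = (1, 0, 0)ᵀ.
Then v_1 = N · v_2 = (1, -1, 0)ᵀ.

Sanity check: (A − (0)·I) v_1 = (0, 0, 0)ᵀ = 0. ✓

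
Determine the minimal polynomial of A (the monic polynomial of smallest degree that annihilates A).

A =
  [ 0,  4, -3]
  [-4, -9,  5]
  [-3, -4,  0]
x^3 + 9*x^2 + 27*x + 27

The characteristic polynomial is χ_A(x) = (x + 3)^3, so the eigenvalues are known. The minimal polynomial is
  m_A(x) = Π_λ (x − λ)^{k_λ}
where k_λ is the size of the *largest* Jordan block for λ (equivalently, the smallest k with (A − λI)^k v = 0 for every generalised eigenvector v of λ).

  λ = -3: largest Jordan block has size 3, contributing (x + 3)^3

So m_A(x) = (x + 3)^3 = x^3 + 9*x^2 + 27*x + 27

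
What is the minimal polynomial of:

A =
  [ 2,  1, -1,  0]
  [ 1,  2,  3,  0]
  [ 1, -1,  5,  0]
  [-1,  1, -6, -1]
x^4 - 8*x^3 + 18*x^2 - 27

The characteristic polynomial is χ_A(x) = (x - 3)^3*(x + 1), so the eigenvalues are known. The minimal polynomial is
  m_A(x) = Π_λ (x − λ)^{k_λ}
where k_λ is the size of the *largest* Jordan block for λ (equivalently, the smallest k with (A − λI)^k v = 0 for every generalised eigenvector v of λ).

  λ = -1: largest Jordan block has size 1, contributing (x + 1)
  λ = 3: largest Jordan block has size 3, contributing (x − 3)^3

So m_A(x) = (x - 3)^3*(x + 1) = x^4 - 8*x^3 + 18*x^2 - 27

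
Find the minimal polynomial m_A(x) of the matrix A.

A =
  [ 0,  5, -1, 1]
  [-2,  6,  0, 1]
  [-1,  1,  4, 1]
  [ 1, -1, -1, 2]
x^3 - 9*x^2 + 27*x - 27

The characteristic polynomial is χ_A(x) = (x - 3)^4, so the eigenvalues are known. The minimal polynomial is
  m_A(x) = Π_λ (x − λ)^{k_λ}
where k_λ is the size of the *largest* Jordan block for λ (equivalently, the smallest k with (A − λI)^k v = 0 for every generalised eigenvector v of λ).

  λ = 3: largest Jordan block has size 3, contributing (x − 3)^3

So m_A(x) = (x - 3)^3 = x^3 - 9*x^2 + 27*x - 27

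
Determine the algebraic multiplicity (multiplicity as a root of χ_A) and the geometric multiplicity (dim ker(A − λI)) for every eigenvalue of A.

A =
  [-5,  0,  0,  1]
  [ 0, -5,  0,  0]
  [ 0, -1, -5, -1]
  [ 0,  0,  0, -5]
λ = -5: alg = 4, geom = 2

Step 1 — factor the characteristic polynomial to read off the algebraic multiplicities:
  χ_A(x) = (x + 5)^4

Step 2 — compute geometric multiplicities via the rank-nullity identity g(λ) = n − rank(A − λI):
  rank(A − (-5)·I) = 2, so dim ker(A − (-5)·I) = n − 2 = 2

Summary:
  λ = -5: algebraic multiplicity = 4, geometric multiplicity = 2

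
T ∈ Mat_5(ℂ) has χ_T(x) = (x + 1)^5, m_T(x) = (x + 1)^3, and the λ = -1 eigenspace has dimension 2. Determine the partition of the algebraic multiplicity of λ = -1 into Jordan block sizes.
Block sizes for λ = -1: [3, 2]

Step 1 — from the characteristic polynomial, algebraic multiplicity of λ = -1 is 5. From dim ker(T − (-1)·I) = 2, there are exactly 2 Jordan blocks for λ = -1.
Step 2 — from the minimal polynomial, the factor (x + 1)^3 tells us the largest block for λ = -1 has size 3.
Step 3 — with total size 5, 2 blocks, and largest block 3, the block sizes (in nonincreasing order) are [3, 2].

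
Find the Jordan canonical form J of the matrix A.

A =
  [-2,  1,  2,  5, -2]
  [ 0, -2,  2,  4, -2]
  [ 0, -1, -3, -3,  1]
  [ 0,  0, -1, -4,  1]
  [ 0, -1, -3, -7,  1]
J_3(-2) ⊕ J_1(-2) ⊕ J_1(-2)

The characteristic polynomial is
  det(x·I − A) = x^5 + 10*x^4 + 40*x^3 + 80*x^2 + 80*x + 32 = (x + 2)^5

Eigenvalues and multiplicities (the geometric multiplicity of λ is n − rank(A − λI), which equals the number of Jordan blocks for λ):
  λ = -2: algebraic multiplicity = 5, geometric multiplicity = 3

Determining the block sizes for each eigenvalue:
  λ = -2: with am = 5 and gm = 3, the partition is not yet determined (e.g. several partitions of 5 into 3 parts exist). Let N = A − (-2)·I. Computing rank(N^1) = 2, rank(N^2) = 1, rank(N^3) = 0; the number of blocks of size ≥ j is rank(N^{j−1}) − rank(N^j), giving [3, 1, 1]. So we have 1 block(s) of size 3, 2 block(s) of size 1 → block sizes [3, 1, 1]

Assembling the blocks gives a Jordan form
J =
  [-2,  1,  0,  0,  0]
  [ 0, -2,  1,  0,  0]
  [ 0,  0, -2,  0,  0]
  [ 0,  0,  0, -2,  0]
  [ 0,  0,  0,  0, -2]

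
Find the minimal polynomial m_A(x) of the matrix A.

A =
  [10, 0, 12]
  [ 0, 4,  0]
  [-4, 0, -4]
x^2 - 6*x + 8

The characteristic polynomial is χ_A(x) = (x - 4)^2*(x - 2), so the eigenvalues are known. The minimal polynomial is
  m_A(x) = Π_λ (x − λ)^{k_λ}
where k_λ is the size of the *largest* Jordan block for λ (equivalently, the smallest k with (A − λI)^k v = 0 for every generalised eigenvector v of λ).

  λ = 2: largest Jordan block has size 1, contributing (x − 2)
  λ = 4: largest Jordan block has size 1, contributing (x − 4)

So m_A(x) = (x - 4)*(x - 2) = x^2 - 6*x + 8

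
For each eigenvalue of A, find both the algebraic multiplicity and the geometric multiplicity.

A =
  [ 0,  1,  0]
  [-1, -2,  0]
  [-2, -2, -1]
λ = -1: alg = 3, geom = 2

Step 1 — factor the characteristic polynomial to read off the algebraic multiplicities:
  χ_A(x) = (x + 1)^3

Step 2 — compute geometric multiplicities via the rank-nullity identity g(λ) = n − rank(A − λI):
  rank(A − (-1)·I) = 1, so dim ker(A − (-1)·I) = n − 1 = 2

Summary:
  λ = -1: algebraic multiplicity = 3, geometric multiplicity = 2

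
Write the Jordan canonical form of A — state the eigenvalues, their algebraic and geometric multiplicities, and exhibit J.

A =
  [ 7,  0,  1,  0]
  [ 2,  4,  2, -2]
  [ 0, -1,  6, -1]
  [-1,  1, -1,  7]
J_3(6) ⊕ J_1(6)

The characteristic polynomial is
  det(x·I − A) = x^4 - 24*x^3 + 216*x^2 - 864*x + 1296 = (x - 6)^4

Eigenvalues and multiplicities (the geometric multiplicity of λ is n − rank(A − λI), which equals the number of Jordan blocks for λ):
  λ = 6: algebraic multiplicity = 4, geometric multiplicity = 2

Determining the block sizes for each eigenvalue:
  λ = 6: with am = 4 and gm = 2, the partition is not yet determined (e.g. several partitions of 4 into 2 parts exist). Let N = A − (6)·I. Computing rank(N^1) = 2, rank(N^2) = 1, rank(N^3) = 0; the number of blocks of size ≥ j is rank(N^{j−1}) − rank(N^j), giving [2, 1, 1]. So we have 1 block(s) of size 3, 1 block(s) of size 1 → block sizes [3, 1]

Assembling the blocks gives a Jordan form
J =
  [6, 1, 0, 0]
  [0, 6, 1, 0]
  [0, 0, 6, 0]
  [0, 0, 0, 6]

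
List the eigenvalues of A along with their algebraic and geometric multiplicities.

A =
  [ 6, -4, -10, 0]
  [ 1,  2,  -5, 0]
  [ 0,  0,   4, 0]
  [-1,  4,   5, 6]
λ = 4: alg = 3, geom = 2; λ = 6: alg = 1, geom = 1

Step 1 — factor the characteristic polynomial to read off the algebraic multiplicities:
  χ_A(x) = (x - 6)*(x - 4)^3

Step 2 — compute geometric multiplicities via the rank-nullity identity g(λ) = n − rank(A − λI):
  rank(A − (4)·I) = 2, so dim ker(A − (4)·I) = n − 2 = 2
  rank(A − (6)·I) = 3, so dim ker(A − (6)·I) = n − 3 = 1

Summary:
  λ = 4: algebraic multiplicity = 3, geometric multiplicity = 2
  λ = 6: algebraic multiplicity = 1, geometric multiplicity = 1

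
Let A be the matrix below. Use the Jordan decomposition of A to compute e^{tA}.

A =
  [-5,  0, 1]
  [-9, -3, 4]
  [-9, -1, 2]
e^{tA} =
  [-3*t*exp(-2*t) + exp(-2*t), -t^2*exp(-2*t)/2, t^2*exp(-2*t)/2 + t*exp(-2*t)]
  [-9*t*exp(-2*t), -3*t^2*exp(-2*t)/2 - t*exp(-2*t) + exp(-2*t), 3*t^2*exp(-2*t)/2 + 4*t*exp(-2*t)]
  [-9*t*exp(-2*t), -3*t^2*exp(-2*t)/2 - t*exp(-2*t), 3*t^2*exp(-2*t)/2 + 4*t*exp(-2*t) + exp(-2*t)]

Strategy: write A = P · J · P⁻¹ where J is a Jordan canonical form, so e^{tA} = P · e^{tJ} · P⁻¹, and e^{tJ} can be computed block-by-block.

A has Jordan form
J =
  [-2,  1,  0]
  [ 0, -2,  1]
  [ 0,  0, -2]
(up to reordering of blocks).

Per-block formulas:
  For a 3×3 Jordan block J_3(-2): exp(t · J_3(-2)) = e^(-2t)·(I + t·N + (t^2/2)·N^2), where N is the 3×3 nilpotent shift.

After assembling e^{tJ} and conjugating by P, we get:

e^{tA} =
  [-3*t*exp(-2*t) + exp(-2*t), -t^2*exp(-2*t)/2, t^2*exp(-2*t)/2 + t*exp(-2*t)]
  [-9*t*exp(-2*t), -3*t^2*exp(-2*t)/2 - t*exp(-2*t) + exp(-2*t), 3*t^2*exp(-2*t)/2 + 4*t*exp(-2*t)]
  [-9*t*exp(-2*t), -3*t^2*exp(-2*t)/2 - t*exp(-2*t), 3*t^2*exp(-2*t)/2 + 4*t*exp(-2*t) + exp(-2*t)]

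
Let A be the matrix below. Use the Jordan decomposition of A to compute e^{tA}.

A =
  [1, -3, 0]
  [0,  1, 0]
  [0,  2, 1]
e^{tA} =
  [exp(t), -3*t*exp(t), 0]
  [0, exp(t), 0]
  [0, 2*t*exp(t), exp(t)]

Strategy: write A = P · J · P⁻¹ where J is a Jordan canonical form, so e^{tA} = P · e^{tJ} · P⁻¹, and e^{tJ} can be computed block-by-block.

A has Jordan form
J =
  [1, 1, 0]
  [0, 1, 0]
  [0, 0, 1]
(up to reordering of blocks).

Per-block formulas:
  For a 1×1 block at λ = 1: exp(t · [1]) = [e^(1t)].
  For a 2×2 Jordan block J_2(1): exp(t · J_2(1)) = e^(1t)·(I + t·N), where N is the 2×2 nilpotent shift.

After assembling e^{tJ} and conjugating by P, we get:

e^{tA} =
  [exp(t), -3*t*exp(t), 0]
  [0, exp(t), 0]
  [0, 2*t*exp(t), exp(t)]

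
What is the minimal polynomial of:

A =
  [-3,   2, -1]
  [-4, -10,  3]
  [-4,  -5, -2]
x^3 + 15*x^2 + 75*x + 125

The characteristic polynomial is χ_A(x) = (x + 5)^3, so the eigenvalues are known. The minimal polynomial is
  m_A(x) = Π_λ (x − λ)^{k_λ}
where k_λ is the size of the *largest* Jordan block for λ (equivalently, the smallest k with (A − λI)^k v = 0 for every generalised eigenvector v of λ).

  λ = -5: largest Jordan block has size 3, contributing (x + 5)^3

So m_A(x) = (x + 5)^3 = x^3 + 15*x^2 + 75*x + 125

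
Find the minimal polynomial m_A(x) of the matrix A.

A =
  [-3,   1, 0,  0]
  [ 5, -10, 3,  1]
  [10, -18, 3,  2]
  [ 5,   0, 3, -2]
x^3 + 9*x^2 + 27*x + 27

The characteristic polynomial is χ_A(x) = (x + 3)^4, so the eigenvalues are known. The minimal polynomial is
  m_A(x) = Π_λ (x − λ)^{k_λ}
where k_λ is the size of the *largest* Jordan block for λ (equivalently, the smallest k with (A − λI)^k v = 0 for every generalised eigenvector v of λ).

  λ = -3: largest Jordan block has size 3, contributing (x + 3)^3

So m_A(x) = (x + 3)^3 = x^3 + 9*x^2 + 27*x + 27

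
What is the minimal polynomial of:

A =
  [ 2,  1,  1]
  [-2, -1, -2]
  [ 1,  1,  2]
x^2 - 2*x + 1

The characteristic polynomial is χ_A(x) = (x - 1)^3, so the eigenvalues are known. The minimal polynomial is
  m_A(x) = Π_λ (x − λ)^{k_λ}
where k_λ is the size of the *largest* Jordan block for λ (equivalently, the smallest k with (A − λI)^k v = 0 for every generalised eigenvector v of λ).

  λ = 1: largest Jordan block has size 2, contributing (x − 1)^2

So m_A(x) = (x - 1)^2 = x^2 - 2*x + 1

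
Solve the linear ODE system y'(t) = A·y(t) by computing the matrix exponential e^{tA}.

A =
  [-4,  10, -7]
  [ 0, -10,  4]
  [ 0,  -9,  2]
e^{tA} =
  [exp(-4*t), 3*t^2*exp(-4*t)/2 + 10*t*exp(-4*t), -t^2*exp(-4*t) - 7*t*exp(-4*t)]
  [0, -6*t*exp(-4*t) + exp(-4*t), 4*t*exp(-4*t)]
  [0, -9*t*exp(-4*t), 6*t*exp(-4*t) + exp(-4*t)]

Strategy: write A = P · J · P⁻¹ where J is a Jordan canonical form, so e^{tA} = P · e^{tJ} · P⁻¹, and e^{tJ} can be computed block-by-block.

A has Jordan form
J =
  [-4,  1,  0]
  [ 0, -4,  1]
  [ 0,  0, -4]
(up to reordering of blocks).

Per-block formulas:
  For a 3×3 Jordan block J_3(-4): exp(t · J_3(-4)) = e^(-4t)·(I + t·N + (t^2/2)·N^2), where N is the 3×3 nilpotent shift.

After assembling e^{tJ} and conjugating by P, we get:

e^{tA} =
  [exp(-4*t), 3*t^2*exp(-4*t)/2 + 10*t*exp(-4*t), -t^2*exp(-4*t) - 7*t*exp(-4*t)]
  [0, -6*t*exp(-4*t) + exp(-4*t), 4*t*exp(-4*t)]
  [0, -9*t*exp(-4*t), 6*t*exp(-4*t) + exp(-4*t)]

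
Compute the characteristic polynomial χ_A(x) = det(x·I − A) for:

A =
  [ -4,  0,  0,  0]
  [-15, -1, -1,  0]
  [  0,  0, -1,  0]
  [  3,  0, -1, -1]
x^4 + 7*x^3 + 15*x^2 + 13*x + 4

Expanding det(x·I − A) (e.g. by cofactor expansion or by noting that A is similar to its Jordan form J, which has the same characteristic polynomial as A) gives
  χ_A(x) = x^4 + 7*x^3 + 15*x^2 + 13*x + 4
which factors as (x + 1)^3*(x + 4). The eigenvalues (with algebraic multiplicities) are λ = -4 with multiplicity 1, λ = -1 with multiplicity 3.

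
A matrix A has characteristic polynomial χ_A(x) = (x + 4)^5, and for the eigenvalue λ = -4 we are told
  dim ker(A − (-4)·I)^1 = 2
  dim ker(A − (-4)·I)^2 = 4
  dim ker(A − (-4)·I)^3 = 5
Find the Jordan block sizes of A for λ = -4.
Block sizes for λ = -4: [3, 2]

From the dimensions of kernels of powers, the number of Jordan blocks of size at least j is d_j − d_{j−1} where d_j = dim ker(N^j) (with d_0 = 0). Computing the differences gives [2, 2, 1].
The number of blocks of size exactly k is (#blocks of size ≥ k) − (#blocks of size ≥ k + 1), so the partition is: 1 block(s) of size 2, 1 block(s) of size 3.
In nonincreasing order the block sizes are [3, 2].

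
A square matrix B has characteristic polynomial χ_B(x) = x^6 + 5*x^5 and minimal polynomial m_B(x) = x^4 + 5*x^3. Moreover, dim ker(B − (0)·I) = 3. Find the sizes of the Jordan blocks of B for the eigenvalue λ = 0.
Block sizes for λ = 0: [3, 1, 1]

Step 1 — from the characteristic polynomial, algebraic multiplicity of λ = 0 is 5. From dim ker(B − (0)·I) = 3, there are exactly 3 Jordan blocks for λ = 0.
Step 2 — from the minimal polynomial, the factor (x − 0)^3 tells us the largest block for λ = 0 has size 3.
Step 3 — with total size 5, 3 blocks, and largest block 3, the block sizes (in nonincreasing order) are [3, 1, 1].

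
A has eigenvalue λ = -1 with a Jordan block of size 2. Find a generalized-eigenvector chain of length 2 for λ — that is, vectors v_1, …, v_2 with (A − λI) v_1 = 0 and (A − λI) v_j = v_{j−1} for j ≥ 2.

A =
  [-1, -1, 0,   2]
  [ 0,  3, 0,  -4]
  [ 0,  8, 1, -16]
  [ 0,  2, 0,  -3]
A Jordan chain for λ = -1 of length 2:
v_1 = (1, 0, 0, 0)ᵀ
v_2 = (0, 1, 4, 1)ᵀ

Let N = A − (-1)·I. We want v_2 with N^2 v_2 = 0 but N^1 v_2 ≠ 0; then v_{j-1} := N · v_j for j = 2, …, 2.

Pick v_2 = (0, 1, 4, 1)ᵀ.
Then v_1 = N · v_2 = (1, 0, 0, 0)ᵀ.

Sanity check: (A − (-1)·I) v_1 = (0, 0, 0, 0)ᵀ = 0. ✓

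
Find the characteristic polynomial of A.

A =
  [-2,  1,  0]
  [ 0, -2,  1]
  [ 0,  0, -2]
x^3 + 6*x^2 + 12*x + 8

Expanding det(x·I − A) (e.g. by cofactor expansion or by noting that A is similar to its Jordan form J, which has the same characteristic polynomial as A) gives
  χ_A(x) = x^3 + 6*x^2 + 12*x + 8
which factors as (x + 2)^3. The eigenvalues (with algebraic multiplicities) are λ = -2 with multiplicity 3.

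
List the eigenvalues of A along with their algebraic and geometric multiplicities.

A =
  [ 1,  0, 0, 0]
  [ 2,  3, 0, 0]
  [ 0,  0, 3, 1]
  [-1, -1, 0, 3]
λ = 1: alg = 1, geom = 1; λ = 3: alg = 3, geom = 1

Step 1 — factor the characteristic polynomial to read off the algebraic multiplicities:
  χ_A(x) = (x - 3)^3*(x - 1)

Step 2 — compute geometric multiplicities via the rank-nullity identity g(λ) = n − rank(A − λI):
  rank(A − (1)·I) = 3, so dim ker(A − (1)·I) = n − 3 = 1
  rank(A − (3)·I) = 3, so dim ker(A − (3)·I) = n − 3 = 1

Summary:
  λ = 1: algebraic multiplicity = 1, geometric multiplicity = 1
  λ = 3: algebraic multiplicity = 3, geometric multiplicity = 1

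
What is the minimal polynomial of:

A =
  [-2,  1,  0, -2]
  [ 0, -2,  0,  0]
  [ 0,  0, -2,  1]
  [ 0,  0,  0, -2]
x^2 + 4*x + 4

The characteristic polynomial is χ_A(x) = (x + 2)^4, so the eigenvalues are known. The minimal polynomial is
  m_A(x) = Π_λ (x − λ)^{k_λ}
where k_λ is the size of the *largest* Jordan block for λ (equivalently, the smallest k with (A − λI)^k v = 0 for every generalised eigenvector v of λ).

  λ = -2: largest Jordan block has size 2, contributing (x + 2)^2

So m_A(x) = (x + 2)^2 = x^2 + 4*x + 4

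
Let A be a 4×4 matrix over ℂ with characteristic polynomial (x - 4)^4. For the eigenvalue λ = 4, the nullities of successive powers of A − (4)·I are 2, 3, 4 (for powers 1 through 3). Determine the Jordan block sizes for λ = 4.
Block sizes for λ = 4: [3, 1]

From the dimensions of kernels of powers, the number of Jordan blocks of size at least j is d_j − d_{j−1} where d_j = dim ker(N^j) (with d_0 = 0). Computing the differences gives [2, 1, 1].
The number of blocks of size exactly k is (#blocks of size ≥ k) − (#blocks of size ≥ k + 1), so the partition is: 1 block(s) of size 1, 1 block(s) of size 3.
In nonincreasing order the block sizes are [3, 1].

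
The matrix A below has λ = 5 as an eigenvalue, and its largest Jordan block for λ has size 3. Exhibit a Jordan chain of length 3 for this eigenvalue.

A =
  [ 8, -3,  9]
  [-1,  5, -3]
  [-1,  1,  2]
A Jordan chain for λ = 5 of length 3:
v_1 = (3, 0, -1)ᵀ
v_2 = (3, -1, -1)ᵀ
v_3 = (1, 0, 0)ᵀ

Let N = A − (5)·I. We want v_3 with N^3 v_3 = 0 but N^2 v_3 ≠ 0; then v_{j-1} := N · v_j for j = 3, …, 2.

Pick v_3 = (1, 0, 0)ᵀ.
Then v_2 = N · v_3 = (3, -1, -1)ᵀ.
Then v_1 = N · v_2 = (3, 0, -1)ᵀ.

Sanity check: (A − (5)·I) v_1 = (0, 0, 0)ᵀ = 0. ✓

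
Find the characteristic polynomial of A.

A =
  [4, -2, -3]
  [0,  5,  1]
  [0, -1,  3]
x^3 - 12*x^2 + 48*x - 64

Expanding det(x·I − A) (e.g. by cofactor expansion or by noting that A is similar to its Jordan form J, which has the same characteristic polynomial as A) gives
  χ_A(x) = x^3 - 12*x^2 + 48*x - 64
which factors as (x - 4)^3. The eigenvalues (with algebraic multiplicities) are λ = 4 with multiplicity 3.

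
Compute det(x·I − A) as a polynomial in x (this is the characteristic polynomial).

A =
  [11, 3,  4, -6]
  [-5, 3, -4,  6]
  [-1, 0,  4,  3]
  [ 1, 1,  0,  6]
x^4 - 24*x^3 + 216*x^2 - 864*x + 1296

Expanding det(x·I − A) (e.g. by cofactor expansion or by noting that A is similar to its Jordan form J, which has the same characteristic polynomial as A) gives
  χ_A(x) = x^4 - 24*x^3 + 216*x^2 - 864*x + 1296
which factors as (x - 6)^4. The eigenvalues (with algebraic multiplicities) are λ = 6 with multiplicity 4.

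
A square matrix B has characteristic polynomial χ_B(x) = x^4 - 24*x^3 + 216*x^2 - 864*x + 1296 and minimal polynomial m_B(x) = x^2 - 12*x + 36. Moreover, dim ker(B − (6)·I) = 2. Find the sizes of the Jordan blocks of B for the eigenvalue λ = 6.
Block sizes for λ = 6: [2, 2]

Step 1 — from the characteristic polynomial, algebraic multiplicity of λ = 6 is 4. From dim ker(B − (6)·I) = 2, there are exactly 2 Jordan blocks for λ = 6.
Step 2 — from the minimal polynomial, the factor (x − 6)^2 tells us the largest block for λ = 6 has size 2.
Step 3 — with total size 4, 2 blocks, and largest block 2, the block sizes (in nonincreasing order) are [2, 2].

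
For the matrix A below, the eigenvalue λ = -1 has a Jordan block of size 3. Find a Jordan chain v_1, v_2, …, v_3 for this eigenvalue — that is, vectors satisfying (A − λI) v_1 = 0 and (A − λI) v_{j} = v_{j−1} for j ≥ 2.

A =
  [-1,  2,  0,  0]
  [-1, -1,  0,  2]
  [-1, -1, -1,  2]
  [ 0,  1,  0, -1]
A Jordan chain for λ = -1 of length 3:
v_1 = (-2, 0, 1, -1)ᵀ
v_2 = (0, -1, -1, 0)ᵀ
v_3 = (1, 0, 0, 0)ᵀ

Let N = A − (-1)·I. We want v_3 with N^3 v_3 = 0 but N^2 v_3 ≠ 0; then v_{j-1} := N · v_j for j = 3, …, 2.

Pick v_3 = (1, 0, 0, 0)ᵀ.
Then v_2 = N · v_3 = (0, -1, -1, 0)ᵀ.
Then v_1 = N · v_2 = (-2, 0, 1, -1)ᵀ.

Sanity check: (A − (-1)·I) v_1 = (0, 0, 0, 0)ᵀ = 0. ✓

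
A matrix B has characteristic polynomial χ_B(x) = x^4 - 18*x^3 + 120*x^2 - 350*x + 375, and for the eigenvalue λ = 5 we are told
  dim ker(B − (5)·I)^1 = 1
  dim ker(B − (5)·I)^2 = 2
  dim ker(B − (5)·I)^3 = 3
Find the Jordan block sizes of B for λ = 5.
Block sizes for λ = 5: [3]

From the dimensions of kernels of powers, the number of Jordan blocks of size at least j is d_j − d_{j−1} where d_j = dim ker(N^j) (with d_0 = 0). Computing the differences gives [1, 1, 1].
The number of blocks of size exactly k is (#blocks of size ≥ k) − (#blocks of size ≥ k + 1), so the partition is: 1 block(s) of size 3.
In nonincreasing order the block sizes are [3].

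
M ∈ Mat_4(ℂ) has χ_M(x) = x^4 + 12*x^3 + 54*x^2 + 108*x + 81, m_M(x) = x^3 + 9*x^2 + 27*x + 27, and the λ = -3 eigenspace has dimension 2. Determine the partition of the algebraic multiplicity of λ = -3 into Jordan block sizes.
Block sizes for λ = -3: [3, 1]

Step 1 — from the characteristic polynomial, algebraic multiplicity of λ = -3 is 4. From dim ker(M − (-3)·I) = 2, there are exactly 2 Jordan blocks for λ = -3.
Step 2 — from the minimal polynomial, the factor (x + 3)^3 tells us the largest block for λ = -3 has size 3.
Step 3 — with total size 4, 2 blocks, and largest block 3, the block sizes (in nonincreasing order) are [3, 1].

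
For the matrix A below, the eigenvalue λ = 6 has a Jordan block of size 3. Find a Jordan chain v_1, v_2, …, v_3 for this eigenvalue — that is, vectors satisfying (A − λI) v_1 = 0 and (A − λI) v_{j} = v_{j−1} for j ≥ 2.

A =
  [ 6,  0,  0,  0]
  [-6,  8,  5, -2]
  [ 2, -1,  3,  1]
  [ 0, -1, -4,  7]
A Jordan chain for λ = 6 of length 3:
v_1 = (0, -2, 0, -2)ᵀ
v_2 = (0, -6, 2, 0)ᵀ
v_3 = (1, 0, 0, 0)ᵀ

Let N = A − (6)·I. We want v_3 with N^3 v_3 = 0 but N^2 v_3 ≠ 0; then v_{j-1} := N · v_j for j = 3, …, 2.

Pick v_3 = (1, 0, 0, 0)ᵀ.
Then v_2 = N · v_3 = (0, -6, 2, 0)ᵀ.
Then v_1 = N · v_2 = (0, -2, 0, -2)ᵀ.

Sanity check: (A − (6)·I) v_1 = (0, 0, 0, 0)ᵀ = 0. ✓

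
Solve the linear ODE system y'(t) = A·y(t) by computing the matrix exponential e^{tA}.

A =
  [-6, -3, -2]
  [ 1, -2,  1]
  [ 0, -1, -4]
e^{tA} =
  [t^2*exp(-4*t)/2 - 2*t*exp(-4*t) + exp(-4*t), t^2*exp(-4*t) - 3*t*exp(-4*t), t^2*exp(-4*t)/2 - 2*t*exp(-4*t)]
  [t*exp(-4*t), 2*t*exp(-4*t) + exp(-4*t), t*exp(-4*t)]
  [-t^2*exp(-4*t)/2, -t^2*exp(-4*t) - t*exp(-4*t), -t^2*exp(-4*t)/2 + exp(-4*t)]

Strategy: write A = P · J · P⁻¹ where J is a Jordan canonical form, so e^{tA} = P · e^{tJ} · P⁻¹, and e^{tJ} can be computed block-by-block.

A has Jordan form
J =
  [-4,  1,  0]
  [ 0, -4,  1]
  [ 0,  0, -4]
(up to reordering of blocks).

Per-block formulas:
  For a 3×3 Jordan block J_3(-4): exp(t · J_3(-4)) = e^(-4t)·(I + t·N + (t^2/2)·N^2), where N is the 3×3 nilpotent shift.

After assembling e^{tJ} and conjugating by P, we get:

e^{tA} =
  [t^2*exp(-4*t)/2 - 2*t*exp(-4*t) + exp(-4*t), t^2*exp(-4*t) - 3*t*exp(-4*t), t^2*exp(-4*t)/2 - 2*t*exp(-4*t)]
  [t*exp(-4*t), 2*t*exp(-4*t) + exp(-4*t), t*exp(-4*t)]
  [-t^2*exp(-4*t)/2, -t^2*exp(-4*t) - t*exp(-4*t), -t^2*exp(-4*t)/2 + exp(-4*t)]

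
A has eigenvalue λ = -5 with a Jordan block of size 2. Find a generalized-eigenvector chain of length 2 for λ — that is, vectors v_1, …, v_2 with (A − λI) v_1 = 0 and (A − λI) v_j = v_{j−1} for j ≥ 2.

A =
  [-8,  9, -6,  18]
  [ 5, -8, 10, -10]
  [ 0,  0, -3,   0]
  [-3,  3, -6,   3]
A Jordan chain for λ = -5 of length 2:
v_1 = (-3, 5, 0, -3)ᵀ
v_2 = (1, 0, 0, 0)ᵀ

Let N = A − (-5)·I. We want v_2 with N^2 v_2 = 0 but N^1 v_2 ≠ 0; then v_{j-1} := N · v_j for j = 2, …, 2.

Pick v_2 = (1, 0, 0, 0)ᵀ.
Then v_1 = N · v_2 = (-3, 5, 0, -3)ᵀ.

Sanity check: (A − (-5)·I) v_1 = (0, 0, 0, 0)ᵀ = 0. ✓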